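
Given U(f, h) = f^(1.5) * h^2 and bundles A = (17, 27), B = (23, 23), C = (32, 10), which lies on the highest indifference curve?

Evaluate utility at each bundle:
U(A) = 51097.648.
U(B) = 58350.882.
U(C) = 18101.934.
Highest utility is B, so B ≻ A ≻ C.

Bundle B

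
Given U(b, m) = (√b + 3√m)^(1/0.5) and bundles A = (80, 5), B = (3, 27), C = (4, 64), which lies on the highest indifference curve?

Bundle C

Evaluate utility at each bundle:
U(A) = 245.000.
U(B) = 300.000.
U(C) = 676.000.
Highest utility is C, so C ≻ B ≻ A.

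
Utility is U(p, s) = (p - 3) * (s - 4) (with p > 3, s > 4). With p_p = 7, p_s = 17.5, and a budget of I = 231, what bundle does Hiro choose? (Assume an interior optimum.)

p* = 13, s* = 8

MU_p = (s−4), MU_s = (p−3).
MRS = (s−4)/(p−3).
Tangency: set MRS = p_p/p_s = 7/17.5 = 0.4.
So (s − 4)/(p − 3) = 0.4, i.e. (s − 4) = 0.4·(p − 3).
Rewrite the budget in excess-of-subsistence terms: 7·(p − 3) + 17.5·(s − 4) = 231 − 7·3 − 17.5·4 = 140.
Substituting, 14·(p − 3) = 140, so p − 3 = 10 and p* = 13.
Then s − 4 = 0.4·10 = 4, so s* = 8.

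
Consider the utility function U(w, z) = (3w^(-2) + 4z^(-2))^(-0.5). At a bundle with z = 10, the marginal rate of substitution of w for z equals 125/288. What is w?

w = 12

For CES with ρ = -2, MRS = (3/4)·(z/w)^3.
Setting (3/4)·(10/w)^3 = 125/288 gives (10/w)^3 = 125/216, so 10/w = 5/6 and w = 12.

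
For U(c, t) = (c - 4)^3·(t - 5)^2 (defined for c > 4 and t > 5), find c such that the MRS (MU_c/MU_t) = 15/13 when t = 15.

MU_c = 3·(c−4)^2·(t−5)^2, MU_t = 2·(c−4)^3·(t−5).
MRS = (3/2)·(t−5)/(c−4).
Substitute t = 15: MRS = 15/(c − 4). Setting this equal to 15/13 gives c − 4 = 15/(15/13) = 13, so c = 17.

c = 17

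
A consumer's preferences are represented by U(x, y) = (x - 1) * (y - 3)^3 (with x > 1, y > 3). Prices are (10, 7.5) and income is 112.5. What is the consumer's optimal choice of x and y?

x* = 3, y* = 11

MU_x = (y−3)^3, MU_y = 3·(x−1)·(y−3)^2.
MRS = (1/3)·(y−3)/(x−1).
Tangency: set MRS = p_x/p_y = 10/7.5 = 4/3.
So (1/3)·(y − 3)/(x − 1) = 4/3, i.e. (y − 3) = 4·(x − 1).
Rewrite the budget in excess-of-subsistence terms: 10·(x − 1) + 7.5·(y − 3) = 112.5 − 10·1 − 7.5·3 = 80.
Substituting, 40·(x − 1) = 80, so x − 1 = 2 and x* = 3.
Then y − 3 = 4·2 = 8, so y* = 11.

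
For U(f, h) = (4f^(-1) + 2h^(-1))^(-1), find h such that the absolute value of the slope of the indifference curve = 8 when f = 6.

h = 12

For CES with ρ = -1, MRS = (4/2)·(h/f)^2.
Setting (4/2)·(h/6)^2 = 8 gives (h/6)^2 = 4, so h/6 = 2 and h = 12.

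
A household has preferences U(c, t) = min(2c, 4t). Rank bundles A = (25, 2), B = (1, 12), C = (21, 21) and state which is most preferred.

Evaluate utility at each bundle:
U(A) = 8.
U(B) = 2.
U(C) = 42.
Highest utility is C, so C ≻ A ≻ B.

Bundle C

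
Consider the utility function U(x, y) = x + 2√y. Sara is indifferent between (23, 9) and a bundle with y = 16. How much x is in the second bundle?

x = 21

U(23, 9) = 29.
Set U(x, 16) = 29 and solve.
With y = 16: √16 = 4, so x = 29 − 2·4 = 21.
Check: U(21, 16) = 29.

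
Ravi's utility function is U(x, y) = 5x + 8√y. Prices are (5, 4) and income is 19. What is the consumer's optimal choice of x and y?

MU_x = 5, MU_y = 8/(2√y).
MRS = 5 ÷ (8/(2√y)).
Tangency: set MRS = p_x/p_y = 5/4 = 1.25.
MRS depends only on y: 1.25·√y = 1.25 ⇒ √y = 1.25/1.25 = 1 ⇒ y* = 1.
From the budget, 5·x = 19 − 4·1 = 15, so x* = 3.

x* = 3, y* = 1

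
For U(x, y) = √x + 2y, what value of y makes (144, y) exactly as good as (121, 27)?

y = 26.5

U(121, 27) = 65.
Set U(144, y) = 65 and solve.
With x = 144: √144 = 12, so 2y = 65 − 12 = 53 and y = 26.5.
Check: U(144, 26.5) = 65.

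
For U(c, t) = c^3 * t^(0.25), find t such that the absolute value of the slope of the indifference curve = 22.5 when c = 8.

MU_c = 3·c^2·t^(0.25) and MU_t = 0.25·c^3·t^(-0.75).
MRS = MU_c/MU_t = (12)·t/c.
Substitute c = 8: MRS = t/(2/3). Setting t/(2/3) = 22.5 gives t = 22.5·(2/3) = 15.

t = 15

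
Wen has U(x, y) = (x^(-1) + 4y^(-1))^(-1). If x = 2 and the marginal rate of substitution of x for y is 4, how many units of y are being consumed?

For CES with ρ = -1, MRS = (1/4)·(y/x)^2.
Setting (1/4)·(y/2)^2 = 4 gives (y/2)^2 = 16, so y/2 = 4 and y = 8.

y = 8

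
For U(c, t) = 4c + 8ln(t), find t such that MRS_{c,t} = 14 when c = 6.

t = 28

MU_c = 4, MU_t = 8/t.
MRS = 4 ÷ (8/t).
MRS depends only on t: 0.5·t = 14 ⇒ t = 14/0.5 = 28.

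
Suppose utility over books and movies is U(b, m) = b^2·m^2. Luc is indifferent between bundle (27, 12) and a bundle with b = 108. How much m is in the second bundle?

U(27, 12) = 104976.
Set U(108, m) = 104976 and solve.
With b = 108: 108^2 = 11664, so m^2 = 104976/11664 = 9; taking the square root, m = 3.
Check: U(108, 3) = 104976.

m = 3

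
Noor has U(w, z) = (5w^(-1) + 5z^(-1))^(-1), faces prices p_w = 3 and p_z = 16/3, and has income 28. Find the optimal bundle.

w* = 4, z* = 3

For CES with ρ = -1, MRS = (z/w)^2.
Tangency: set MRS = p_w/p_z = 3/(16/3) = 9/16.
So (z/w)^2 = 9/16; taking the square root, z/w = 0.75, i.e. z = 0.75·w.
Substitute into the budget 3·w + (16/3)·z = 28: 7·w = 28, so w* = 4 and z* = 0.75·4 = 3.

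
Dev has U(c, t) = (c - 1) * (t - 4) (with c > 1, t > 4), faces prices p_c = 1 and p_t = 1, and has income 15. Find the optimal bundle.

MU_c = (t−4), MU_t = (c−1).
MRS = (t−4)/(c−1).
Tangency: set MRS = p_c/p_t = 1/1 = 1.
So (t − 4)/(c − 1) = 1, i.e. (t − 4) = (c − 1).
Rewrite the budget in excess-of-subsistence terms: 1·(c − 1) + 1·(t − 4) = 15 − 1·1 − 1·4 = 10.
Substituting, 2·(c − 1) = 10, so c − 1 = 5 and c* = 6.
Then t − 4 = 5, so t* = 9.

c* = 6, t* = 9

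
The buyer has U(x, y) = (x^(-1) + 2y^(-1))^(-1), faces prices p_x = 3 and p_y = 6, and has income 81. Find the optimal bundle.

x* = 9, y* = 9

For CES with ρ = -1, MRS = (1/2)·(y/x)^2.
Tangency: set MRS = p_x/p_y = 3/6 = 0.5.
So (y/x)^2 = 1; taking the square root, y/x = 1, i.e. y = x.
Substitute into the budget 3·x + 6·y = 81: 9·x = 81, so x* = 9 and y* = 9.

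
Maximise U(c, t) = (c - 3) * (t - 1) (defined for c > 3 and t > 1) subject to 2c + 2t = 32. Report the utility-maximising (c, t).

MU_c = (t−1), MU_t = (c−3).
MRS = (t−1)/(c−3).
Tangency: set MRS = p_c/p_t = 2/2 = 1.
So (t − 1)/(c − 3) = 1, i.e. (t − 1) = (c − 3).
Rewrite the budget in excess-of-subsistence terms: 2·(c − 3) + 2·(t − 1) = 32 − 2·3 − 2·1 = 24.
Substituting, 4·(c − 3) = 24, so c − 3 = 6 and c* = 9.
Then t − 1 = 6, so t* = 7.

c* = 9, t* = 7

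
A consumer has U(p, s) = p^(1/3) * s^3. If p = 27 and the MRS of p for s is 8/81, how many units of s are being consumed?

MU_p = 1/3·p^(-2/3)·s^3 and MU_s = 3·p^(1/3)·s^2.
MRS = MU_p/MU_s = (1/9)·s/p.
Substitute p = 27: MRS = s/243. Setting s/243 = 8/81 gives s = (8/81)·243 = 24.

s = 24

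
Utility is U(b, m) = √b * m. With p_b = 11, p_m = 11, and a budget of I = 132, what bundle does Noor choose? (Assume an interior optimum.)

b* = 4, m* = 8

MU_b = 0.5·b^(-0.5)·m and MU_m = √b.
MRS = MU_b/MU_m = (0.5)·m/b.
Tangency: set MRS = p_b/p_m = 11/11 = 1.
So (0.5)·m/b = 1, i.e. m = 2·b.
Substitute into the budget 11·b + 11·m = 132: 33·b = 132, so b* = 4.
Then m* = 2·4 = 8.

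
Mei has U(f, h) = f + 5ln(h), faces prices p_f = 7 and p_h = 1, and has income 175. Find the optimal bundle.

MU_f = 1, MU_h = 5/h.
MRS = 1 ÷ (5/h).
Tangency: set MRS = p_f/p_h = 7/1 = 7.
MRS depends only on h: 0.2·h = 7 ⇒ h* = 7/0.2 = 35.
From the budget, 7·f = 175 − 1·35 = 140, so f* = 20.

f* = 20, h* = 35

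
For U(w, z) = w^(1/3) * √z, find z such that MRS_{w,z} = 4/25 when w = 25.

z = 6

MU_w = 1/3·w^(-2/3)·√z and MU_z = 0.5·w^(1/3)·z^(-0.5).
MRS = MU_w/MU_z = (2/3)·z/w.
Substitute w = 25: MRS = z/37.5. Setting z/37.5 = 4/25 gives z = (4/25)·37.5 = 6.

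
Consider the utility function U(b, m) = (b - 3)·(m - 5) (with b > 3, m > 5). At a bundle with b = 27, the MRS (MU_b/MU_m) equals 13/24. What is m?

MU_b = (m−5), MU_m = (b−3).
MRS = (m−5)/(b−3).
Substitute b = 27: MRS = (m − 5)/24. Setting this equal to 13/24 gives m − 5 = (13/24)·24 = 13, so m = 18.

m = 18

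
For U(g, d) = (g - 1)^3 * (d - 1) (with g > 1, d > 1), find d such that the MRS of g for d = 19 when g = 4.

d = 20

MU_g = 3·(g−1)^2·(d−1), MU_d = (g−1)^3.
MRS = (3/1)·(d−1)/(g−1).
Substitute g = 4: MRS = (d − 1)/1. Setting this equal to 19 gives d − 1 = 19·1 = 19, so d = 20.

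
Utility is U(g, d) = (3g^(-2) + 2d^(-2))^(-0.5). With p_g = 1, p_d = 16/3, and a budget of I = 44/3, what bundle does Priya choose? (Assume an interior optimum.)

For CES with ρ = -2, MRS = (3/2)·(d/g)^3.
Tangency: set MRS = p_g/p_d = 1/(16/3) = 3/16.
So (d/g)^3 = 0.125; taking the cube root, d/g = 0.5, i.e. d = 0.5·g.
Substitute into the budget 1·g + (16/3)·d = 44/3: (11/3)·g = 44/3, so g* = 4 and d* = 0.5·4 = 2.

g* = 4, d* = 2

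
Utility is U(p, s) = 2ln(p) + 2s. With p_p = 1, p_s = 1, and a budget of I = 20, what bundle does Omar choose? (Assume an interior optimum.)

p* = 1, s* = 19

MU_p = 2/p, MU_s = 2.
MRS = 2/p ÷ 2.
Tangency: set MRS = p_p/p_s = 1/1 = 1.
MRS depends only on p: 1/p = 1 ⇒ p* = 1/1 = 1.
From the budget, 1·s = 20 − 1·1 = 19, so s* = 19.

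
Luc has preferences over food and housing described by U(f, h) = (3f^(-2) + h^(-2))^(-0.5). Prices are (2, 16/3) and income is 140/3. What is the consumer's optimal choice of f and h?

f* = 10, h* = 5

For CES with ρ = -2, MRS = (3/1)·(h/f)^3.
Tangency: set MRS = p_f/p_h = 2/(16/3) = 0.375.
So (h/f)^3 = 0.125; taking the cube root, h/f = 0.5, i.e. h = 0.5·f.
Substitute into the budget 2·f + (16/3)·h = 140/3: (14/3)·f = 140/3, so f* = 10 and h* = 0.5·10 = 5.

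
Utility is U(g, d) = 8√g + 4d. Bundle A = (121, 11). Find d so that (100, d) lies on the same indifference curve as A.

U(121, 11) = 132.
Set U(100, d) = 132 and solve.
With g = 100: √100 = 10, so 4d = 132 − 8·10 = 52 and d = 13.
Check: U(100, 13) = 132.

d = 13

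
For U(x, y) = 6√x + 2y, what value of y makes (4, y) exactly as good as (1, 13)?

y = 10

U(1, 13) = 32.
Set U(4, y) = 32 and solve.
With x = 4: √4 = 2, so 2y = 32 − 6·2 = 20 and y = 10.
Check: U(4, 10) = 32.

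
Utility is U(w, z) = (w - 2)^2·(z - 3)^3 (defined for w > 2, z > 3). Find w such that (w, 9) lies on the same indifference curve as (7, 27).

w = 42

U(7, 27) = 345600.
Set U(w, 9) = 345600 and solve.
With z = 9: (9 − 3)^3 = 216, so (w − 2)^2 = 345600/216 = 1600.
Taking the square root (with w > 2): w − 2 = 40, so w = 42.
Check: U(42, 9) = 345600.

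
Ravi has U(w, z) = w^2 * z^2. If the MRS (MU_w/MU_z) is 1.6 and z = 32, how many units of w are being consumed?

MU_w = 2·w·z^2 and MU_z = 2·w^2·z.
MRS = MU_w/MU_z = z/w.
Substitute z = 32: MRS = 32/w. Setting 32/w = 1.6 gives w = 32/1.6 = 20.

w = 20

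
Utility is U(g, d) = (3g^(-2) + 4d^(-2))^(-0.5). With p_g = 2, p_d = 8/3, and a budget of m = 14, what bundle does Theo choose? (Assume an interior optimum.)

For CES with ρ = -2, MRS = (3/4)·(d/g)^3.
Tangency: set MRS = p_g/p_d = 2/(8/3) = 0.75.
So (d/g)^3 = 1; taking the cube root, d/g = 1, i.e. d = g.
Substitute into the budget 2·g + (8/3)·d = 14: (14/3)·g = 14, so g* = 3 and d* = 3.

g* = 3, d* = 3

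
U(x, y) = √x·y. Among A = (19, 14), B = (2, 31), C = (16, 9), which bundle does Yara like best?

Evaluate utility at each bundle:
U(A) = 61.025.
U(B) = 43.841.
U(C) = 36.000.
Highest utility is A, so A ≻ B ≻ C.

Bundle A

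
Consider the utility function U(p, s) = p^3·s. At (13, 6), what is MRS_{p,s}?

MRS = 18/13

MU_p = 3·p^2·s and MU_s = p^3.
MRS = MU_p/MU_s = (3/1)·s/p.
At (13, 6): MRS = 18/13.
The indifference curve has slope −18/13 at this bundle.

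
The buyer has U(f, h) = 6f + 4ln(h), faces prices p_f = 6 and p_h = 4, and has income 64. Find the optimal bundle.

f* = 10, h* = 1

MU_f = 6, MU_h = 4/h.
MRS = 6 ÷ (4/h).
Tangency: set MRS = p_f/p_h = 6/4 = 1.5.
MRS depends only on h: 1.5·h = 1.5 ⇒ h* = 1.5/1.5 = 1.
From the budget, 6·f = 64 − 4·1 = 60, so f* = 10.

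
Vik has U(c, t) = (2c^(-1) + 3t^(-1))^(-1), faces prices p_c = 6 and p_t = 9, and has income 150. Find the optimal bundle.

For CES with ρ = -1, MRS = (2/3)·(t/c)^2.
Tangency: set MRS = p_c/p_t = 6/9 = 2/3.
So (t/c)^2 = 1; taking the square root, t/c = 1, i.e. t = c.
Substitute into the budget 6·c + 9·t = 150: 15·c = 150, so c* = 10 and t* = 10.

c* = 10, t* = 10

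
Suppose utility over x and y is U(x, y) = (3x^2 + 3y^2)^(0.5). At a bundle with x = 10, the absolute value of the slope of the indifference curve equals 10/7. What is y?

y = 7

For CES with ρ = 2, MRS = (y/x)^(-1).
Setting (y/10)^(-1) = 10/7 gives y/10 = 0.7 and y = 7.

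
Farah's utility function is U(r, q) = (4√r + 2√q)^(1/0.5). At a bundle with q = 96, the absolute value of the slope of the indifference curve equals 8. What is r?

For CES with ρ = 0.5, MRS = (4/2)·√(q/r).
Setting (4/2)·√(96/r) = 8 gives √(96/r) = 4, so 96/r = 16 and r = 6.

r = 6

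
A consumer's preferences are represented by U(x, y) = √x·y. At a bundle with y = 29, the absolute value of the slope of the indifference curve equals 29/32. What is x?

x = 16

MU_x = 0.5·x^(-0.5)·y and MU_y = √x.
MRS = MU_x/MU_y = (0.5)·y/x.
Substitute y = 29: MRS = 14.5/x. Setting 14.5/x = 29/32 gives x = 14.5/(29/32) = 16.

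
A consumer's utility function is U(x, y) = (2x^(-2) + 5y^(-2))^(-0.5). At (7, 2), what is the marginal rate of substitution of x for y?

For CES with ρ = -2, MRS = (2/5)·(y/x)^3.
At (7, 2): MRS = 16/1715.
So at (7, 2) the consumer would give up 16/1715 units of y for one more unit of x.

MRS = 16/1715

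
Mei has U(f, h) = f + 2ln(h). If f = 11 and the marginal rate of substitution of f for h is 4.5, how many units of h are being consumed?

h = 9

MU_f = 1, MU_h = 2/h.
MRS = 1 ÷ (2/h).
MRS depends only on h: 0.5·h = 4.5 ⇒ h = 4.5/0.5 = 9.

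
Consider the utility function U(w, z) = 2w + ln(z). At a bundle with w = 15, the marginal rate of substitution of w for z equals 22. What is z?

z = 11

MU_w = 2, MU_z = 1/z.
MRS = 2 ÷ (1/z).
MRS depends only on z: 2·z = 22 ⇒ z = 22/2 = 11.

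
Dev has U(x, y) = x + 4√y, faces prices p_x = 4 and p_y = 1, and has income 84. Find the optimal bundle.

MU_x = 1, MU_y = 4/(2√y).
MRS = 1 ÷ (4/(2√y)).
Tangency: set MRS = p_x/p_y = 4/1 = 4.
MRS depends only on y: 0.5·√y = 4 ⇒ √y = 4/0.5 = 8 ⇒ y* = 64.
From the budget, 4·x = 84 − 1·64 = 20, so x* = 5.

x* = 5, y* = 64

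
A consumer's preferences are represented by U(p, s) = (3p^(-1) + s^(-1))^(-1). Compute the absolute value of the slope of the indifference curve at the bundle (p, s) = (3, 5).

MRS = 25/3

For CES with ρ = -1, MRS = (3/1)·(s/p)^2.
At (3, 5): MRS = 25/3.
That is, one extra unit of p is worth 25/3 units of s at the margin.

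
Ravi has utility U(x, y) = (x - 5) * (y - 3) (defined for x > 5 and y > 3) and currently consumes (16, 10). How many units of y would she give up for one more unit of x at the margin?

MRS = 7/11

MU_x = (y−3), MU_y = (x−5).
MRS = (y−3)/(x−5).
At (16, 10): MRS = 7/11.
That is, one extra unit of x is worth 7/11 units of y at the margin.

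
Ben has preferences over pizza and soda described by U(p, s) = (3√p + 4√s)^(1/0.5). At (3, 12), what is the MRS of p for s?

For CES with ρ = 0.5, MRS = (3/4)·√(s/p).
At (3, 12): MRS = 1.5.
That is, one extra unit of p is worth 1.5 units of s at the margin.

MRS = 1.5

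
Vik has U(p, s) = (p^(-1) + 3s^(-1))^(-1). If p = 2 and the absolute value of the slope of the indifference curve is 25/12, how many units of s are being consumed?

s = 5

For CES with ρ = -1, MRS = (1/3)·(s/p)^2.
Setting (1/3)·(s/2)^2 = 25/12 gives (s/2)^2 = 6.25, so s/2 = 2.5 and s = 5.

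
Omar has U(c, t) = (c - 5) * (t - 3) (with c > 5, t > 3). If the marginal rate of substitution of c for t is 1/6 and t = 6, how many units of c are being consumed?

c = 23

MU_c = (t−3), MU_t = (c−5).
MRS = (t−3)/(c−5).
Substitute t = 6: MRS = 3/(c − 5). Setting this equal to 1/6 gives c − 5 = 3/(1/6) = 18, so c = 23.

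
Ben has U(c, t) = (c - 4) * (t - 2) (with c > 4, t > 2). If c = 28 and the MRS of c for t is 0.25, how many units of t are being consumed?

MU_c = (t−2), MU_t = (c−4).
MRS = (t−2)/(c−4).
Substitute c = 28: MRS = (t − 2)/24. Setting this equal to 0.25 gives t − 2 = 0.25·24 = 6, so t = 8.

t = 8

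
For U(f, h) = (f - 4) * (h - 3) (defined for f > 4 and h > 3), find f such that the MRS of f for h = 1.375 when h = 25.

f = 20

MU_f = (h−3), MU_h = (f−4).
MRS = (h−3)/(f−4).
Substitute h = 25: MRS = 22/(f − 4). Setting this equal to 1.375 gives f − 4 = 22/1.375 = 16, so f = 20.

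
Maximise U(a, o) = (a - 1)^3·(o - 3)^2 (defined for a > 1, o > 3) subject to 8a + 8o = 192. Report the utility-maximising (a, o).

a* = 13, o* = 11

MU_a = 3·(a−1)^2·(o−3)^2, MU_o = 2·(a−1)^3·(o−3).
MRS = (3/2)·(o−3)/(a−1).
Tangency: set MRS = p_a/p_o = 8/8 = 1.
So (3/2)·(o − 3)/(a − 1) = 1, i.e. (o − 3) = (2/3)·(a − 1).
Rewrite the budget in excess-of-subsistence terms: 8·(a − 1) + 8·(o − 3) = 192 − 8·1 − 8·3 = 160.
Substituting, (40/3)·(a − 1) = 160, so a − 1 = 12 and a* = 13.
Then o − 3 = (2/3)·12 = 8, so o* = 11.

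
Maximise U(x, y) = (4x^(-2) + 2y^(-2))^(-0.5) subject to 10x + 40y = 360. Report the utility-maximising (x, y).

For CES with ρ = -2, MRS = (4/2)·(y/x)^3.
Tangency: set MRS = p_x/p_y = 10/40 = 0.25.
So (y/x)^3 = 0.125; taking the cube root, y/x = 0.5, i.e. y = 0.5·x.
Substitute into the budget 10·x + 40·y = 360: 30·x = 360, so x* = 12 and y* = 0.5·12 = 6.

x* = 12, y* = 6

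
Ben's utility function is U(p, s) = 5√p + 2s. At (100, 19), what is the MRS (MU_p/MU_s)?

MU_p = 5/(2√p), MU_s = 2.
MRS = 5/(2√p) ÷ 2.
At (100, 19): MRS = 0.125.
The indifference curve has slope −0.125 at this bundle.

MRS = 0.125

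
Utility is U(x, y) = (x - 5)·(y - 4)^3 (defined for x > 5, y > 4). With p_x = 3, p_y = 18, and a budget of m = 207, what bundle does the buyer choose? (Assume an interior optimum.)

x* = 15, y* = 9

MU_x = (y−4)^3, MU_y = 3·(x−5)·(y−4)^2.
MRS = (1/3)·(y−4)/(x−5).
Tangency: set MRS = p_x/p_y = 3/18 = 1/6.
So (1/3)·(y − 4)/(x − 5) = 1/6, i.e. (y − 4) = 0.5·(x − 5).
Rewrite the budget in excess-of-subsistence terms: 3·(x − 5) + 18·(y − 4) = 207 − 3·5 − 18·4 = 120.
Substituting, 12·(x − 5) = 120, so x − 5 = 10 and x* = 15.
Then y − 4 = 0.5·10 = 5, so y* = 9.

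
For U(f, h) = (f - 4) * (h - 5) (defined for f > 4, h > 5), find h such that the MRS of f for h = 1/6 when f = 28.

h = 9

MU_f = (h−5), MU_h = (f−4).
MRS = (h−5)/(f−4).
Substitute f = 28: MRS = (h − 5)/24. Setting this equal to 1/6 gives h − 5 = (1/6)·24 = 4, so h = 9.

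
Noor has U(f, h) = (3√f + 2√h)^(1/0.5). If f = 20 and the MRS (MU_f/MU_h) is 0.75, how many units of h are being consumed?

For CES with ρ = 0.5, MRS = (3/2)·√(h/f).
Setting (3/2)·√(h/20) = 0.75 gives √(h/20) = 0.5, so h/20 = 0.25 and h = 5.

h = 5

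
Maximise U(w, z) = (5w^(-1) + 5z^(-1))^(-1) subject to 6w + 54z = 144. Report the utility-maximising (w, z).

w* = 6, z* = 2

For CES with ρ = -1, MRS = (z/w)^2.
Tangency: set MRS = p_w/p_z = 6/54 = 1/9.
So (z/w)^2 = 1/9; taking the square root, z/w = 1/3, i.e. z = (1/3)·w.
Substitute into the budget 6·w + 54·z = 144: 24·w = 144, so w* = 6 and z* = (1/3)·6 = 2.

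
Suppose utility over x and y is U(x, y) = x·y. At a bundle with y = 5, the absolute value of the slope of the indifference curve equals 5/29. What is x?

MU_x = y and MU_y = x.
MRS = MU_x/MU_y = y/x.
Substitute y = 5: MRS = 5/x. Setting 5/x = 5/29 gives x = 5/(5/29) = 29.

x = 29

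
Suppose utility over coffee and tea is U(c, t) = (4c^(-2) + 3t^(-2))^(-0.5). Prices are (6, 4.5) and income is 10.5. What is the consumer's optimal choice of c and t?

c* = 1, t* = 1

For CES with ρ = -2, MRS = (4/3)·(t/c)^3.
Tangency: set MRS = p_c/p_t = 6/4.5 = 4/3.
So (t/c)^3 = 1; taking the cube root, t/c = 1, i.e. t = c.
Substitute into the budget 6·c + 4.5·t = 10.5: 10.5·c = 10.5, so c* = 1 and t* = 1.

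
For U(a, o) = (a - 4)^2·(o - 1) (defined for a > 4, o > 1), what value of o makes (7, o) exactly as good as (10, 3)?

U(10, 3) = 72.
Set U(7, o) = 72 and solve.
With a = 7: (7 − 4)^2 = 9, so (o − 1) = 72/9 = 8.
So o = 1 + 8 = 9.
Check: U(7, 9) = 72.

o = 9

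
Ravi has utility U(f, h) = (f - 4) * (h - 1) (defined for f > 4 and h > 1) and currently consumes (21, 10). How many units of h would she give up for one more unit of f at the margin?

MU_f = (h−1), MU_h = (f−4).
MRS = (h−1)/(f−4).
At (21, 10): MRS = 9/17.
That is, one extra unit of f is worth 9/17 units of h at the margin.

MRS = 9/17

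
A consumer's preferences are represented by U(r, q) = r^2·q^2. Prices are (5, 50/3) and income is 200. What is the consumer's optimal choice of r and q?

r* = 20, q* = 6

MU_r = 2·r·q^2 and MU_q = 2·r^2·q.
MRS = MU_r/MU_q = q/r.
Tangency: set MRS = p_r/p_q = 5/(50/3) = 0.3.
So q/r = 0.3, i.e. q = 0.3·r.
Substitute into the budget 5·r + (50/3)·q = 200: 10·r = 200, so r* = 20.
Then q* = 0.3·20 = 6.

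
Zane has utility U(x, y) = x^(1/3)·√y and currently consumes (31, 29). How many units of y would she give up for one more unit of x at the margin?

MU_x = 1/3·x^(-2/3)·√y and MU_y = 0.5·x^(1/3)·y^(-0.5).
MRS = MU_x/MU_y = (2/3)·y/x.
At (31, 29): MRS = 58/93.
So at (31, 29) the consumer would give up 58/93 units of y for one more unit of x.

MRS = 58/93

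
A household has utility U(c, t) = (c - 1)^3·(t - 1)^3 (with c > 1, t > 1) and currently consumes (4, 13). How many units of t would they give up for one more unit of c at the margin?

MU_c = 3·(c−1)^2·(t−1)^3, MU_t = 3·(c−1)^3·(t−1)^2.
MRS = (t−1)/(c−1).
At (4, 13): MRS = 4.
That is, one extra unit of c is worth 4 units of t at the margin.

MRS = 4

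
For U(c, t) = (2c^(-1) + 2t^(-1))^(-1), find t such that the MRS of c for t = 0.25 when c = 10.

t = 5

For CES with ρ = -1, MRS = (t/c)^2.
Setting (t/10)^2 = 0.25 gives t/10 = 0.5 and t = 5.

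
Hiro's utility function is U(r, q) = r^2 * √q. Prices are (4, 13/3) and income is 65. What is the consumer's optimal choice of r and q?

MU_r = 2·r·√q and MU_q = 0.5·r^2·q^(-0.5).
MRS = MU_r/MU_q = (4)·q/r.
Tangency: set MRS = p_r/p_q = 4/(13/3) = 12/13.
So (4)·q/r = 12/13, i.e. q = (3/13)·r.
Substitute into the budget 4·r + (13/3)·q = 65: 5·r = 65, so r* = 13.
Then q* = (3/13)·13 = 3.

r* = 13, q* = 3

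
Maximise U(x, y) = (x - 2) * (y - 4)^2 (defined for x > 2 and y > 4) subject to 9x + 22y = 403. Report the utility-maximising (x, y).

MU_x = (y−4)^2, MU_y = 2·(x−2)·(y−4).
MRS = (1/2)·(y−4)/(x−2).
Tangency: set MRS = p_x/p_y = 9/22.
So (1/2)·(y − 4)/(x − 2) = 9/22, i.e. (y − 4) = (9/11)·(x − 2).
Rewrite the budget in excess-of-subsistence terms: 9·(x − 2) + 22·(y − 4) = 403 − 9·2 − 22·4 = 297.
Substituting, 27·(x − 2) = 297, so x − 2 = 11 and x* = 13.
Then y − 4 = (9/11)·11 = 9, so y* = 13.

x* = 13, y* = 13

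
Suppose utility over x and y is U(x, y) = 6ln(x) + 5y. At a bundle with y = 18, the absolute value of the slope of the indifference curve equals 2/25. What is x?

x = 15

MU_x = 6/x, MU_y = 5.
MRS = 6/x ÷ 5.
MRS depends only on x: 1.2/x = 2/25 ⇒ x = 1.2/(2/25) = 15.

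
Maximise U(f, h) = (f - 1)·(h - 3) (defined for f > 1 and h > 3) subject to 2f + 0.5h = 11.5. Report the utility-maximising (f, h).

MU_f = (h−3), MU_h = (f−1).
MRS = (h−3)/(f−1).
Tangency: set MRS = p_f/p_h = 2/0.5 = 4.
So (h − 3)/(f − 1) = 4, i.e. (h − 3) = 4·(f − 1).
Rewrite the budget in excess-of-subsistence terms: 2·(f − 1) + 0.5·(h − 3) = 11.5 − 2·1 − 0.5·3 = 8.
Substituting, 4·(f − 1) = 8, so f − 1 = 2 and f* = 3.
Then h − 3 = 4·2 = 8, so h* = 11.

f* = 3, h* = 11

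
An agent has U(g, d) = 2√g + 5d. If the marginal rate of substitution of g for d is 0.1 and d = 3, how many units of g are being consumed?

MU_g = 2/(2√g), MU_d = 5.
MRS = 2/(2√g) ÷ 5.
MRS depends only on g: 0.2/√g = 0.1 ⇒ √g = 0.2/0.1 = 2 ⇒ g = 4.

g = 4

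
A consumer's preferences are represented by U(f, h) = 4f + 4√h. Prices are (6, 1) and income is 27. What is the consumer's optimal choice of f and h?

f* = 3, h* = 9

MU_f = 4, MU_h = 4/(2√h).
MRS = 4 ÷ (4/(2√h)).
Tangency: set MRS = p_f/p_h = 6/1 = 6.
MRS depends only on h: 2·√h = 6 ⇒ √h = 6/2 = 3 ⇒ h* = 9.
From the budget, 6·f = 27 − 1·9 = 18, so f* = 3.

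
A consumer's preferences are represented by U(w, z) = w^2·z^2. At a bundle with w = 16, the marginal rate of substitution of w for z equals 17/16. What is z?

MU_w = 2·w·z^2 and MU_z = 2·w^2·z.
MRS = MU_w/MU_z = z/w.
Substitute w = 16: MRS = z/16. Setting z/16 = 17/16 gives z = (17/16)·16 = 17.

z = 17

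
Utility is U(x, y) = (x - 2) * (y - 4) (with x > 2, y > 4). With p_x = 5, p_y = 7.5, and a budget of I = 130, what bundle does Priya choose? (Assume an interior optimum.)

MU_x = (y−4), MU_y = (x−2).
MRS = (y−4)/(x−2).
Tangency: set MRS = p_x/p_y = 5/7.5 = 2/3.
So (y − 4)/(x − 2) = 2/3, i.e. (y − 4) = (2/3)·(x − 2).
Rewrite the budget in excess-of-subsistence terms: 5·(x − 2) + 7.5·(y − 4) = 130 − 5·2 − 7.5·4 = 90.
Substituting, 10·(x − 2) = 90, so x − 2 = 9 and x* = 11.
Then y − 4 = (2/3)·9 = 6, so y* = 10.

x* = 11, y* = 10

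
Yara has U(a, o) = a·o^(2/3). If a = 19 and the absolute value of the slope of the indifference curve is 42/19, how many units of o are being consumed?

MU_a = o^(2/3) and MU_o = 2/3·a·o^(-1/3).
MRS = MU_a/MU_o = (1.5)·o/a.
Substitute a = 19: MRS = o/(38/3). Setting o/(38/3) = 42/19 gives o = (42/19)·(38/3) = 28.

o = 28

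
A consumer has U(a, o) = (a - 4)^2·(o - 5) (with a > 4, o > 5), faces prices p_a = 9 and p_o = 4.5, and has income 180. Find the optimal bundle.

MU_a = 2·(a−4)·(o−5), MU_o = (a−4)^2.
MRS = (2/1)·(o−5)/(a−4).
Tangency: set MRS = p_a/p_o = 9/4.5 = 2.
So (2/1)·(o − 5)/(a − 4) = 2, i.e. (o − 5) = (a − 4).
Rewrite the budget in excess-of-subsistence terms: 9·(a − 4) + 4.5·(o − 5) = 180 − 9·4 − 4.5·5 = 121.5.
Substituting, 13.5·(a − 4) = 121.5, so a − 4 = 9 and a* = 13.
Then o − 5 = 9, so o* = 14.

a* = 13, o* = 14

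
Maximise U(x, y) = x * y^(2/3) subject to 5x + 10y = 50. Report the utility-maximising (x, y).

x* = 6, y* = 2

MU_x = y^(2/3) and MU_y = 2/3·x·y^(-1/3).
MRS = MU_x/MU_y = (1.5)·y/x.
Tangency: set MRS = p_x/p_y = 5/10 = 0.5.
So (1.5)·y/x = 0.5, i.e. y = (1/3)·x.
Substitute into the budget 5·x + 10·y = 50: (25/3)·x = 50, so x* = 6.
Then y* = (1/3)·6 = 2.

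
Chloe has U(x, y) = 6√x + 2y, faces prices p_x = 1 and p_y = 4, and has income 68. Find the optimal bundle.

MU_x = 6/(2√x), MU_y = 2.
MRS = 6/(2√x) ÷ 2.
Tangency: set MRS = p_x/p_y = 1/4 = 0.25.
MRS depends only on x: 1.5/√x = 0.25 ⇒ √x = 1.5/0.25 = 6 ⇒ x* = 36.
From the budget, 4·y = 68 − 1·36 = 32, so y* = 8.

x* = 36, y* = 8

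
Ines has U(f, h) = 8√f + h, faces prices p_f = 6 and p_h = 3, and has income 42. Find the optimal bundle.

f* = 4, h* = 6

MU_f = 8/(2√f), MU_h = 1.
MRS = 8/(2√f) ÷ 1.
Tangency: set MRS = p_f/p_h = 6/3 = 2.
MRS depends only on f: 4/√f = 2 ⇒ √f = 4/2 = 2 ⇒ f* = 4.
From the budget, 3·h = 42 − 6·4 = 18, so h* = 6.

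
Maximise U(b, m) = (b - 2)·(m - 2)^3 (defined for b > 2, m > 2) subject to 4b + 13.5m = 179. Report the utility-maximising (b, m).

MU_b = (m−2)^3, MU_m = 3·(b−2)·(m−2)^2.
MRS = (1/3)·(m−2)/(b−2).
Tangency: set MRS = p_b/p_m = 4/13.5 = 8/27.
So (1/3)·(m − 2)/(b − 2) = 8/27, i.e. (m − 2) = (8/9)·(b − 2).
Rewrite the budget in excess-of-subsistence terms: 4·(b − 2) + 13.5·(m − 2) = 179 − 4·2 − 13.5·2 = 144.
Substituting, 16·(b − 2) = 144, so b − 2 = 9 and b* = 11.
Then m − 2 = (8/9)·9 = 8, so m* = 10.

b* = 11, m* = 10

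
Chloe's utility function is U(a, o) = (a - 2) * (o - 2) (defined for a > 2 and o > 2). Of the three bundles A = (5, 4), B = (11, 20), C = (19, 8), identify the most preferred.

Bundle B

Evaluate utility at each bundle:
U(A) = 6.
U(B) = 162.
U(C) = 102.
Highest utility is B, so B ≻ C ≻ A.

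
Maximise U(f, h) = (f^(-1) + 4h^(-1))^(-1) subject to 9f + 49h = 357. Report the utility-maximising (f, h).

For CES with ρ = -1, MRS = (1/4)·(h/f)^2.
Tangency: set MRS = p_f/p_h = 9/49.
So (h/f)^2 = 36/49; taking the square root, h/f = 6/7, i.e. h = (6/7)·f.
Substitute into the budget 9·f + 49·h = 357: 51·f = 357, so f* = 7 and h* = (6/7)·7 = 6.

f* = 7, h* = 6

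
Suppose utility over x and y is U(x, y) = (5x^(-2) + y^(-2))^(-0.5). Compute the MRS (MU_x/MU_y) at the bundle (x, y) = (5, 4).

For CES with ρ = -2, MRS = (5/1)·(y/x)^3.
At (5, 4): MRS = 64/25.
The indifference curve has slope −64/25 at this bundle.

MRS = 64/25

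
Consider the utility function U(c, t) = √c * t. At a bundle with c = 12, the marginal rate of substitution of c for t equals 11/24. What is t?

t = 11

MU_c = 0.5·c^(-0.5)·t and MU_t = √c.
MRS = MU_c/MU_t = (0.5)·t/c.
Substitute c = 12: MRS = t/24. Setting t/24 = 11/24 gives t = (11/24)·24 = 11.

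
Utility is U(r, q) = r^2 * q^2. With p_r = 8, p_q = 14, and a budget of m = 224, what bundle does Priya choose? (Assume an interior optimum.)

r* = 14, q* = 8

MU_r = 2·r·q^2 and MU_q = 2·r^2·q.
MRS = MU_r/MU_q = q/r.
Tangency: set MRS = p_r/p_q = 8/14 = 4/7.
So q/r = 4/7, i.e. q = (4/7)·r.
Substitute into the budget 8·r + 14·q = 224: 16·r = 224, so r* = 14.
Then q* = (4/7)·14 = 8.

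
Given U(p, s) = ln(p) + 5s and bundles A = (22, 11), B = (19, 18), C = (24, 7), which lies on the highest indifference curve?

Bundle B

Evaluate utility at each bundle:
U(A) = 58.091.
U(B) = 92.944.
U(C) = 38.178.
Highest utility is B, so B ≻ A ≻ C.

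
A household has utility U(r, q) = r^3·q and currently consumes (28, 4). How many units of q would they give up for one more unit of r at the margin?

MU_r = 3·r^2·q and MU_q = r^3.
MRS = MU_r/MU_q = (3/1)·q/r.
At (28, 4): MRS = 3/7.
The indifference curve has slope −3/7 at this bundle.

MRS = 3/7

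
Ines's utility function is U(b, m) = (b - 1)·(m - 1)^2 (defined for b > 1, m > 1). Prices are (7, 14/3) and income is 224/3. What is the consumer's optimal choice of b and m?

MU_b = (m−1)^2, MU_m = 2·(b−1)·(m−1).
MRS = (1/2)·(m−1)/(b−1).
Tangency: set MRS = p_b/p_m = 7/(14/3) = 1.5.
So (1/2)·(m − 1)/(b − 1) = 1.5, i.e. (m − 1) = 3·(b − 1).
Rewrite the budget in excess-of-subsistence terms: 7·(b − 1) + (14/3)·(m − 1) = 224/3 − 7·1 − (14/3)·1 = 63.
Substituting, 21·(b − 1) = 63, so b − 1 = 3 and b* = 4.
Then m − 1 = 3·3 = 9, so m* = 10.

b* = 4, m* = 10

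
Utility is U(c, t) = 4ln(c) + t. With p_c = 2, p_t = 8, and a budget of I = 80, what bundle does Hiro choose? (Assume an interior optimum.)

c* = 16, t* = 6

MU_c = 4/c, MU_t = 1.
MRS = 4/c ÷ 1.
Tangency: set MRS = p_c/p_t = 2/8 = 0.25.
MRS depends only on c: 4/c = 0.25 ⇒ c* = 4/0.25 = 16.
From the budget, 8·t = 80 − 2·16 = 48, so t* = 6.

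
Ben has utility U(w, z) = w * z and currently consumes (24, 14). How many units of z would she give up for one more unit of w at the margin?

MU_w = z and MU_z = w.
MRS = MU_w/MU_z = z/w.
At (24, 14): MRS = 7/12.
So at (24, 14) the consumer would give up 7/12 units of z for one more unit of w.

MRS = 7/12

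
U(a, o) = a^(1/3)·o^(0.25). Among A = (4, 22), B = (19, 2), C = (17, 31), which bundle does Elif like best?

Bundle C

Evaluate utility at each bundle:
U(A) = 3.438.
U(B) = 3.173.
U(C) = 6.067.
Highest utility is C, so C ≻ A ≻ B.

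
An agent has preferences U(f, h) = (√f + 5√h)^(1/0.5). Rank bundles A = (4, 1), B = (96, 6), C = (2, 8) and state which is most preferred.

Evaluate utility at each bundle:
U(A) = 49.000.
U(B) = 486.000.
U(C) = 242.000.
Highest utility is B, so B ≻ C ≻ A.

Bundle B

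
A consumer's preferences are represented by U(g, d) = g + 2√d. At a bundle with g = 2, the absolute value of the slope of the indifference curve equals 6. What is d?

d = 36

MU_g = 1, MU_d = 2/(2√d).
MRS = 1 ÷ (2/(2√d)).
MRS depends only on d: √d = 6 ⇒ √d = 6 ⇒ d = 36.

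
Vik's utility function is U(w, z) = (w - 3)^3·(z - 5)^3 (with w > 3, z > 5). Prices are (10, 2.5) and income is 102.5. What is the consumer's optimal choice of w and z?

MU_w = 3·(w−3)^2·(z−5)^3, MU_z = 3·(w−3)^3·(z−5)^2.
MRS = (z−5)/(w−3).
Tangency: set MRS = p_w/p_z = 10/2.5 = 4.
So (z − 5)/(w − 3) = 4, i.e. (z − 5) = 4·(w − 3).
Rewrite the budget in excess-of-subsistence terms: 10·(w − 3) + 2.5·(z − 5) = 102.5 − 10·3 − 2.5·5 = 60.
Substituting, 20·(w − 3) = 60, so w − 3 = 3 and w* = 6.
Then z − 5 = 4·3 = 12, so z* = 17.

w* = 6, z* = 17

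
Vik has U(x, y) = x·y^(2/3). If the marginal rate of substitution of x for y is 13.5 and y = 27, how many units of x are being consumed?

x = 3

MU_x = y^(2/3) and MU_y = 2/3·x·y^(-1/3).
MRS = MU_x/MU_y = (1.5)·y/x.
Substitute y = 27: MRS = 40.5/x. Setting 40.5/x = 13.5 gives x = 40.5/13.5 = 3.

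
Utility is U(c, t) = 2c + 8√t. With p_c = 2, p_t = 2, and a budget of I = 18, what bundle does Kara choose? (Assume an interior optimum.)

c* = 5, t* = 4

MU_c = 2, MU_t = 8/(2√t).
MRS = 2 ÷ (8/(2√t)).
Tangency: set MRS = p_c/p_t = 2/2 = 1.
MRS depends only on t: 0.5·√t = 1 ⇒ √t = 1/0.5 = 2 ⇒ t* = 4.
From the budget, 2·c = 18 − 2·4 = 10, so c* = 5.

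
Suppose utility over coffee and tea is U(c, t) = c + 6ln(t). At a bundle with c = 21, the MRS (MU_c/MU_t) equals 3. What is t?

t = 18

MU_c = 1, MU_t = 6/t.
MRS = 1 ÷ (6/t).
MRS depends only on t: (1/6)·t = 3 ⇒ t = 3/(1/6) = 18.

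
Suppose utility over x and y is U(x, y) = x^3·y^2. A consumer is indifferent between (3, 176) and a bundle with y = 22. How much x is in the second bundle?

x = 12

U(3, 176) = 836352.
Set U(x, 22) = 836352 and solve.
With y = 22: 22^2 = 484, so x^3 = 836352/484 = 1728; taking the cube root, x = 12.
Check: U(12, 22) = 836352.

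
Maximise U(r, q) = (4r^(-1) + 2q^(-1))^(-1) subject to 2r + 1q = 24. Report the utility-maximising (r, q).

r* = 8, q* = 8

For CES with ρ = -1, MRS = (4/2)·(q/r)^2.
Tangency: set MRS = p_r/p_q = 2/1 = 2.
So (q/r)^2 = 1; taking the square root, q/r = 1, i.e. q = r.
Substitute into the budget 2·r + 1·q = 24: 3·r = 24, so r* = 8 and q* = 8.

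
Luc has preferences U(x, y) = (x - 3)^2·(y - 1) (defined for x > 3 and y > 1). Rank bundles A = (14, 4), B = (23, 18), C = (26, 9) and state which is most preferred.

Evaluate utility at each bundle:
U(A) = 363.
U(B) = 6800.
U(C) = 4232.
Highest utility is B, so B ≻ C ≻ A.

Bundle B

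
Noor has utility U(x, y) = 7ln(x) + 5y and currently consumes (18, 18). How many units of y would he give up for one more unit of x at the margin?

MU_x = 7/x, MU_y = 5.
MRS = 7/x ÷ 5.
At (18, 18): MRS = 7/90.
The indifference curve has slope −7/90 at this bundle.

MRS = 7/90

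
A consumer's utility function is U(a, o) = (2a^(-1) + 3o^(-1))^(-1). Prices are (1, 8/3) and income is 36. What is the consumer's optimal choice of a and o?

For CES with ρ = -1, MRS = (2/3)·(o/a)^2.
Tangency: set MRS = p_a/p_o = 1/(8/3) = 0.375.
So (o/a)^2 = 9/16; taking the square root, o/a = 0.75, i.e. o = 0.75·a.
Substitute into the budget 1·a + (8/3)·o = 36: 3·a = 36, so a* = 12 and o* = 0.75·12 = 9.

a* = 12, o* = 9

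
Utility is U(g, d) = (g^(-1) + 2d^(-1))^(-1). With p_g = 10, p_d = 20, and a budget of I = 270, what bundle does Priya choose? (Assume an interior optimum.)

For CES with ρ = -1, MRS = (1/2)·(d/g)^2.
Tangency: set MRS = p_g/p_d = 10/20 = 0.5.
So (d/g)^2 = 1; taking the square root, d/g = 1, i.e. d = g.
Substitute into the budget 10·g + 20·d = 270: 30·g = 270, so g* = 9 and d* = 9.

g* = 9, d* = 9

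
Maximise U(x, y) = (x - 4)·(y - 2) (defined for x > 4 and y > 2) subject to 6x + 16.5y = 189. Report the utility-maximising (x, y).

x* = 15, y* = 6

MU_x = (y−2), MU_y = (x−4).
MRS = (y−2)/(x−4).
Tangency: set MRS = p_x/p_y = 6/16.5 = 4/11.
So (y − 2)/(x − 4) = 4/11, i.e. (y − 2) = (4/11)·(x − 4).
Rewrite the budget in excess-of-subsistence terms: 6·(x − 4) + 16.5·(y − 2) = 189 − 6·4 − 16.5·2 = 132.
Substituting, 12·(x − 4) = 132, so x − 4 = 11 and x* = 15.
Then y − 2 = (4/11)·11 = 4, so y* = 6.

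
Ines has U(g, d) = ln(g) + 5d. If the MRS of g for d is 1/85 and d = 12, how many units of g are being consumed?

g = 17

MU_g = 1/g, MU_d = 5.
MRS = 1/g ÷ 5.
MRS depends only on g: 0.2/g = 1/85 ⇒ g = 0.2/(1/85) = 17.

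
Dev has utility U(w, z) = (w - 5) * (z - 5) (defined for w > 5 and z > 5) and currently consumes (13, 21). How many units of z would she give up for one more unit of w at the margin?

MRS = 2

MU_w = (z−5), MU_z = (w−5).
MRS = (z−5)/(w−5).
At (13, 21): MRS = 2.
That is, one extra unit of w is worth 2 units of z at the margin.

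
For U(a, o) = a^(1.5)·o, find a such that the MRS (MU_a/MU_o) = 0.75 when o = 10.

a = 20

MU_a = 1.5·√a·o and MU_o = a^(1.5).
MRS = MU_a/MU_o = (1.5)·o/a.
Substitute o = 10: MRS = 15/a. Setting 15/a = 0.75 gives a = 15/0.75 = 20.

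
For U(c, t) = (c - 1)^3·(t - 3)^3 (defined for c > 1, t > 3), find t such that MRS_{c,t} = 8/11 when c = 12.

MU_c = 3·(c−1)^2·(t−3)^3, MU_t = 3·(c−1)^3·(t−3)^2.
MRS = (t−3)/(c−1).
Substitute c = 12: MRS = (t − 3)/11. Setting this equal to 8/11 gives t − 3 = (8/11)·11 = 8, so t = 11.

t = 11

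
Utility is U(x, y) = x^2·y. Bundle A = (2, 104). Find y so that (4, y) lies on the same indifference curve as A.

y = 26

U(2, 104) = 416.
Set U(4, y) = 416 and solve.
With x = 4: 4^2 = 16, so y = 416/16 = 26.
Check: U(4, 26) = 416.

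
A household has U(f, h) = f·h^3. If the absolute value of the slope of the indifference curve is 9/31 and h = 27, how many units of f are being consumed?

f = 31

MU_f = h^3 and MU_h = 3·f·h^2.
MRS = MU_f/MU_h = (1/3)·h/f.
Substitute h = 27: MRS = 9/f. Setting 9/f = 9/31 gives f = 9/(9/31) = 31.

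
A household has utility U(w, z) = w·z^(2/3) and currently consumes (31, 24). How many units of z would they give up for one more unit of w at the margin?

MRS = 36/31

MU_w = z^(2/3) and MU_z = 2/3·w·z^(-1/3).
MRS = MU_w/MU_z = (1.5)·z/w.
At (31, 24): MRS = 36/31.
So at (31, 24) the consumer would give up 36/31 units of z for one more unit of w.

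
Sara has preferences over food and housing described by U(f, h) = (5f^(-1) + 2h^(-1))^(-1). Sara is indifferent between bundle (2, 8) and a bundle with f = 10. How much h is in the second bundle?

h = 8/9

U depends on (f, h) only through S = 5f^(-1) + 2h^(-1), so equal utility means equal S. At (2, 8): S = 2.75.
With f = 10: 5·10^(-1) = 0.5, so 2h^(-1) = 2.75 − 0.5 = 2.25, i.e. h^(-1) = 1.125.
Hence h = 1/1.125 = 8/9.
Check: U(10, 8/9) = 0.3636.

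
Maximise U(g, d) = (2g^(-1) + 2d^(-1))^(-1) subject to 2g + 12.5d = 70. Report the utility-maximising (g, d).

g* = 10, d* = 4

For CES with ρ = -1, MRS = (d/g)^2.
Tangency: set MRS = p_g/p_d = 2/12.5 = 4/25.
So (d/g)^2 = 4/25; taking the square root, d/g = 0.4, i.e. d = 0.4·g.
Substitute into the budget 2·g + 12.5·d = 70: 7·g = 70, so g* = 10 and d* = 0.4·10 = 4.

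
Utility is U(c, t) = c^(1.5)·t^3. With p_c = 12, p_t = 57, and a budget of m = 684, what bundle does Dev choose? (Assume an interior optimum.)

MU_c = 1.5·√c·t^3 and MU_t = 3·c^(1.5)·t^2.
MRS = MU_c/MU_t = (0.5)·t/c.
Tangency: set MRS = p_c/p_t = 12/57 = 4/19.
So (0.5)·t/c = 4/19, i.e. t = (8/19)·c.
Substitute into the budget 12·c + 57·t = 684: 36·c = 684, so c* = 19.
Then t* = (8/19)·19 = 8.

c* = 19, t* = 8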